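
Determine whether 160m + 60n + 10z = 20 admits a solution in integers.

yes

gcd(160, 60) = 20.
gcd(20, 10) = 10.
10 divides 20, so integer solutions exist.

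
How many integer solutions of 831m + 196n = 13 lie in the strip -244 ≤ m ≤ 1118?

gcd(831, 196) = 1.
By Bézout, 831·(-25) + 196·(106) = 1.
Particular solution: (67, -284).
General solution: m = 67 + 196t, n = -284 - 831t for integer t.
-244 ≤ 67 + 196t ≤ 1118 gives t ∈ [-1, 5], which is 7 values.

7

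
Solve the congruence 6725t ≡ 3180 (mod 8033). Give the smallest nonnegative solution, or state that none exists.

1840

gcd(8033, 6725):
  8033 = 1*6725 + 1308
  6725 = 5*1308 + 185
  1308 = 7*185 + 13
  185 = 14*13 + 3
  13 = 4*3 + 1
  3 = 3*1
so gcd(8033, 6725) = 1.
1 divides 3180, so solutions exist.
Back-substitute for Bézout coefficients:
  1 = 13 - 4*3
  ... = 6725*(-2475) + 8033*(2072)
So 6725*(-2475) ≡ 1 (mod 8033); multiply by 3180: t ≡ -7870500 (mod 8033).
Smallest nonnegative: t = -7870500 mod 8033 = 1840.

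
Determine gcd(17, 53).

gcd(53, 17):
  53 = 3×17 + 2
  17 = 8×2 + 1
  2 = 2×1
so gcd(53, 17) = 1.

1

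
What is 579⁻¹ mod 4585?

gcd(4585, 579) = 1.
By Bézout, 579*(-2146) + 4585*(271) = 1.
So 579*-2146 ≡ 1 (mod 4585), and -2146 mod 4585 = 2439.

2439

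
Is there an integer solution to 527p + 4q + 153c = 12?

yes

gcd(527, 4) = 1  (527 = 131·4 + 3, 4 = 1·3 + 1, 3 = 3·1).
gcd(1, 153) = 1.
1 divides 12, so integer solutions exist.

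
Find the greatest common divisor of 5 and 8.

1

gcd(8, 5):
  8 = 1×5 + 3
  5 = 1×3 + 2
  3 = 1×2 + 1
  2 = 2×1
so gcd(8, 5) = 1.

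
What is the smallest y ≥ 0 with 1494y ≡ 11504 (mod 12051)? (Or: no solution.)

gcd(12051, 1494) = 9  (12051 = 8×1494 + 99, 1494 = 15×99 + 9, 99 = 11×9).
9 does not divide 11504, so the congruence has no solution.

no solution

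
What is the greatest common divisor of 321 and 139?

1

gcd(321, 139):
  321 = 2×139 + 43
  139 = 3×43 + 10
  43 = 4×10 + 3
  10 = 3×3 + 1
  3 = 3×1
so gcd(321, 139) = 1.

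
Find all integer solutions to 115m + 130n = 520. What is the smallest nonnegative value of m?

0

gcd(130, 115):
  130 = 1*115 + 15
  115 = 7*15 + 10
  15 = 1*10 + 5
  10 = 2*5
so gcd(130, 115) = 5.
5 divides 520, so solutions exist.
Back-substitute for Bézout coefficients:
  5 = 15 - 1*10
  ... = 115*(-9) + 130*(8)
Scale by 520/5 = 104: (m₀, n₀) = (-936, 832).
General solution: m = -936 + 26t, n = 832 - 23t for integer t.
m ≥ 0: smallest is -936 mod 26 = 0 (at t = 36), with n = 4.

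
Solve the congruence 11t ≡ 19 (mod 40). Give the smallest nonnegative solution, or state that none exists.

9

gcd(40, 11) = 1.
1 divides 19, so solutions exist.
By Bézout, 11×(11) + 40×(-3) = 1.
So 11×(11) ≡ 1 (mod 40); multiply by 19: t ≡ 209 (mod 40).
Smallest nonnegative: t = 209 mod 40 = 9.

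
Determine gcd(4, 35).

1

gcd(35, 4):
  35 = 8×4 + 3
  4 = 1×3 + 1
  3 = 3×1
so gcd(35, 4) = 1.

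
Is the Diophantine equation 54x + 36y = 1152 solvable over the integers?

yes

gcd(54, 36) = 18  (54 = 1·36 + 18, 36 = 2·18).
18 divides 1152, so integer solutions exist.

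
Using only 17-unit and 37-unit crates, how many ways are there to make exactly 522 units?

Need nonnegative integers with 17j + 37k = 522.
gcd(17, 37) = 1, and 17·(-13) + 37·(6) = 1.
So (j₀, k₀) = (-6786, 3132); general j = -6786 + 37t, k = 3132 - 17t.
j ≥ 0 ⇒ t ≥ 184; k ≥ 0 ⇒ t ≤ 184. That's 1 value of t.

1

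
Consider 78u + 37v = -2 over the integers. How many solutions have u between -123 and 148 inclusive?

gcd(78, 37) = 1  (78 = 2*37 + 4, 37 = 9*4 + 1, 4 = 4*1).
Back-substituting, 78*(-9) + 37*(19) = 1.
Scale by -2: particular solution (18, -38); reduce u mod 37: (18, -38).
General solution: u = 18 + 37t, v = -38 - 78t for integer t.
-123 ≤ 18 + 37t ≤ 148 gives t ∈ [-3, 3], which is 7 values.

7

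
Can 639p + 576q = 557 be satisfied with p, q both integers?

no

gcd(639, 576) = 9  (639 = 1×576 + 63, 576 = 9×63 + 9, 63 = 7×9).
9 does not divide 557 (remainder 8), so no integer solutions.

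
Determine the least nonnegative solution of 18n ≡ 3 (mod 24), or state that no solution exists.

no solution

gcd(24, 18):
  24 = 1×18 + 6
  18 = 3×6
so gcd(24, 18) = 6.
6 does not divide 3, so the congruence has no solution.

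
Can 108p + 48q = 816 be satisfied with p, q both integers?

gcd(108, 48) = 12  (108 = 2*48 + 12, 48 = 4*12).
12 divides 816, so integer solutions exist.

yes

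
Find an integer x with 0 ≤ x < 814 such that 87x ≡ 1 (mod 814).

131

gcd(814, 87):
  814 = 9*87 + 31
  87 = 2*31 + 25
  31 = 1*25 + 6
  25 = 4*6 + 1
  6 = 6*1
so gcd(814, 87) = 1.
Back-substitute for Bézout coefficients:
  1 = 25 - 4*6
  ... = 87*(131) + 814*(-14)
So 87*131 ≡ 1 (mod 814), and 131 mod 814 = 131.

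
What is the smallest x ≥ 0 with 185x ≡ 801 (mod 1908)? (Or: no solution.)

gcd(1908, 185):
  1908 = 10*185 + 58
  185 = 3*58 + 11
  58 = 5*11 + 3
  11 = 3*3 + 2
  3 = 1*2 + 1
  2 = 2*1
so gcd(1908, 185) = 1.
1 divides 801, so solutions exist.
Back-substitute for Bézout coefficients:
  1 = 3 - 1*2
  ... = 185*(-691) + 1908*(67)
So 185*(-691) ≡ 1 (mod 1908); multiply by 801: x ≡ -553491 (mod 1908).
Smallest nonnegative: x = -553491 mod 1908 = 1737.

1737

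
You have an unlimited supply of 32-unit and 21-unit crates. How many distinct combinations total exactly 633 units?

Need nonnegative integers with 32j + 21k = 633.
gcd(32, 21) = 1, and 32·(2) + 21·(-3) = 1.
So (j₀, k₀) = (1266, -1899); general j = 1266 + 21t, k = -1899 - 32t.
j ≥ 0 ⇒ t ≥ -60; k ≥ 0 ⇒ t ≤ -60. That's 1 value of t.

1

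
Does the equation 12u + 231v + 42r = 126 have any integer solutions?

yes

gcd(231, 12):
  231 = 19·12 + 3
  12 = 4·3
so gcd(231, 12) = 3.
gcd(3, 42) = 3.
3 divides 126, so integer solutions exist.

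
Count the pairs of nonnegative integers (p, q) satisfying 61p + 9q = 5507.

10

gcd(61, 9) = 1.
By Bézout, 61·(4) + 9·(-27) = 1.
One solution: (5, 578).
General: p = 5 + 9t, q = 578 - 61t.
p ≥ 0 ⇒ t ≥ 0; q ≥ 0 ⇒ t ≤ 9. So t ∈ [0, 9]: 10 solutions.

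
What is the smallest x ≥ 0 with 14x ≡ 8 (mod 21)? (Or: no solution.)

gcd(21, 14) = 7.
7 does not divide 8, so the congruence has no solution.

no solution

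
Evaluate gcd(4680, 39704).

gcd(39704, 4680):
  39704 = 8*4680 + 2264
  4680 = 2*2264 + 152
  2264 = 14*152 + 136
  152 = 1*136 + 16
  136 = 8*16 + 8
  16 = 2*8
so gcd(39704, 4680) = 8.

8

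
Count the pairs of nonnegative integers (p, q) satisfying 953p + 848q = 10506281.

gcd(953, 848):
  953 = 1*848 + 105
  848 = 8*105 + 8
  105 = 13*8 + 1
  8 = 8*1
so gcd(953, 848) = 1.
Back-substitute for Bézout coefficients:
  1 = 105 - 13*8
  ... = 953*(105) + 848*(-118)
Scale by 10506281: one solution is (1103159505, -1239741158). Reduce p mod 848: (545, 11777).
General: p = 545 + 848t, q = 11777 - 953t.
p ≥ 0 ⇒ t ≥ 0; q ≥ 0 ⇒ t ≤ 12. So t ∈ [0, 12]: 13 solutions.

13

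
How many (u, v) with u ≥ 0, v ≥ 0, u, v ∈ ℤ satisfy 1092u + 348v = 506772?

gcd(1092, 348) = 12.
By Bézout, 1092×(-7) + 348×(22) = 12.
One solution: (9, 1428).
General: u = 9 + 29t, v = 1428 - 91t.
u ≥ 0 ⇒ t ≥ 0; v ≥ 0 ⇒ t ≤ 15. So t ∈ [0, 15]: 16 solutions.

16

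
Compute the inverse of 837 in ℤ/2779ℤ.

gcd(2779, 837) = 1  (2779 = 3·837 + 268, 837 = 3·268 + 33, 268 = 8·33 + 4, 33 = 8·4 + 1, 4 = 4·1).
Back-substituting, 837·(674) + 2779·(-203) = 1.
So 837·674 ≡ 1 (mod 2779), and 674 mod 2779 = 674.

674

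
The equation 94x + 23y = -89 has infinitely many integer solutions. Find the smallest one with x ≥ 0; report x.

13

gcd(94, 23) = 1.
1 divides -89, so solutions exist.
By Bézout, 94×(-11) + 23×(45) = 1.
Scale by -89/1 = -89: (x₀, y₀) = (979, -4005).
General solution: x = 979 + 23t, y = -4005 - 94t for integer t.
x ≥ 0: smallest is 979 mod 23 = 13 (at t = -42), with y = -57.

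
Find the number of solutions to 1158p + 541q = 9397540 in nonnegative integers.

15

gcd(1158, 541):
  1158 = 2·541 + 76
  541 = 7·76 + 9
  76 = 8·9 + 4
  9 = 2·4 + 1
  4 = 4·1
so gcd(1158, 541) = 1.
Back-substitute for Bézout coefficients:
  1 = 9 - 2·4
  ... = 1158·(-121) + 541·(259)
Scale by 9397540: one solution is (-1137102340, 2433962860). Reduce p mod 541: (133, 17086).
General: p = 133 + 541t, q = 17086 - 1158t.
p ≥ 0 ⇒ t ≥ 0; q ≥ 0 ⇒ t ≤ 14. So t ∈ [0, 14]: 15 solutions.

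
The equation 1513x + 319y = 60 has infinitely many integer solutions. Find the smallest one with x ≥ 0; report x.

186

gcd(1513, 319) = 1  (1513 = 4×319 + 237, 319 = 1×237 + 82, 237 = 2×82 + 73, 82 = 1×73 + 9, 73 = 8×9 + 1, 9 = 9×1).
1 divides 60, so solutions exist.
Back-substituting, 1513×(35) + 319×(-166) = 1.
Scale by 60/1 = 60: (x₀, y₀) = (2100, -9960).
General solution: x = 2100 + 319t, y = -9960 - 1513t for integer t.
x ≥ 0: smallest is 2100 mod 319 = 186 (at t = -6), with y = -882.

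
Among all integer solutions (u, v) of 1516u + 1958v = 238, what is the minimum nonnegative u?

376

gcd(1958, 1516) = 2  (1958 = 1*1516 + 442, 1516 = 3*442 + 190, 442 = 2*190 + 62, 190 = 3*62 + 4, 62 = 15*4 + 2, 4 = 2*2).
2 divides 238, so solutions exist.
Back-substituting, 1516*(-474) + 1958*(367) = 2.
Scale by 238/2 = 119: (u₀, v₀) = (-56406, 43673).
General solution: u = -56406 + 979t, v = 43673 - 758t for integer t.
u ≥ 0: smallest is -56406 mod 979 = 376 (at t = 58), with v = -291.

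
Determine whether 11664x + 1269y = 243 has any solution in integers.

gcd(11664, 1269) = 27.
27 divides 243, so integer solutions exist.

yes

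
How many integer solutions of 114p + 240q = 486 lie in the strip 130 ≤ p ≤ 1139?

26

gcd(240, 114) = 6.
By Bézout, 114·(19) + 240·(-9) = 6.
Particular solution: (19, -7).
General solution: p = 19 + 40t, q = -7 - 19t for integer t.
130 ≤ 19 + 40t ≤ 1139 gives t ∈ [3, 28], which is 26 values.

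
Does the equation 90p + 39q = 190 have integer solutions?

no

gcd(90, 39):
  90 = 2·39 + 12
  39 = 3·12 + 3
  12 = 4·3
so gcd(90, 39) = 3.
3 does not divide 190 (remainder 1), so no integer solutions.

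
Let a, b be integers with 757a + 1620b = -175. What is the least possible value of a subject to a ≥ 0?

gcd(1620, 757):
  1620 = 2·757 + 106
  757 = 7·106 + 15
  106 = 7·15 + 1
  15 = 15·1
so gcd(1620, 757) = 1.
1 divides -175, so solutions exist.
Back-substitute for Bézout coefficients:
  1 = 106 - 7·15
  ... = 757·(-107) + 1620·(50)
Scale by -175/1 = -175: (a₀, b₀) = (18725, -8750).
General solution: a = 18725 + 1620t, b = -8750 - 757t for integer t.
a ≥ 0: smallest is 18725 mod 1620 = 905 (at t = -11), with b = -423.

905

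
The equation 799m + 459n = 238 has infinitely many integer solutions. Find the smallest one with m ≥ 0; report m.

gcd(799, 459):
  799 = 1·459 + 340
  459 = 1·340 + 119
  340 = 2·119 + 102
  119 = 1·102 + 17
  102 = 6·17
so gcd(799, 459) = 17.
17 divides 238, so solutions exist.
Back-substitute for Bézout coefficients:
  17 = 119 - 1·102
  ... = 799·(-4) + 459·(7)
Scale by 238/17 = 14: (m₀, n₀) = (-56, 98).
General solution: m = -56 + 27t, n = 98 - 47t for integer t.
m ≥ 0: smallest is -56 mod 27 = 25 (at t = 3), with n = -43.

25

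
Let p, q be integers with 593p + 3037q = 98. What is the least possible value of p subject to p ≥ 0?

gcd(3037, 593) = 1  (3037 = 5*593 + 72, 593 = 8*72 + 17, 72 = 4*17 + 4, 17 = 4*4 + 1, 4 = 4*1).
1 divides 98, so solutions exist.
Back-substituting, 593*(717) + 3037*(-140) = 1.
Scale by 98/1 = 98: (p₀, q₀) = (70266, -13720).
General solution: p = 70266 + 3037t, q = -13720 - 593t for integer t.
p ≥ 0: smallest is 70266 mod 3037 = 415 (at t = -23), with q = -81.

415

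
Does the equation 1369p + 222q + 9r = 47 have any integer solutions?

yes

gcd(1369, 222):
  1369 = 6·222 + 37
  222 = 6·37
so gcd(1369, 222) = 37.
gcd(37, 9) = 1.
1 divides 47, so integer solutions exist.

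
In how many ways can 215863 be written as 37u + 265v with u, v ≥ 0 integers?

gcd(265, 37):
  265 = 7·37 + 6
  37 = 6·6 + 1
  6 = 6·1
so gcd(265, 37) = 1.
Back-substitute for Bézout coefficients:
  1 = 37 - 6·6
  ... = 37·(43) + 265·(-6)
Scale by 215863: one solution is (9282109, -1295178). Reduce u mod 265: (219, 784).
General: u = 219 + 265t, v = 784 - 37t.
u ≥ 0 ⇒ t ≥ 0; v ≥ 0 ⇒ t ≤ 21. So t ∈ [0, 21]: 22 solutions.

22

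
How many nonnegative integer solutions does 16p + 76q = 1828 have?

6

gcd(76, 16) = 4.
By Bézout, 16×(5) + 76×(-1) = 4.
One solution: (5, 23).
General: p = 5 + 19t, q = 23 - 4t.
p ≥ 0 ⇒ t ≥ 0; q ≥ 0 ⇒ t ≤ 5. So t ∈ [0, 5]: 6 solutions.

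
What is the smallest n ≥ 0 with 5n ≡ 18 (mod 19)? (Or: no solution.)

15

gcd(19, 5) = 1  (19 = 3×5 + 4, 5 = 1×4 + 1, 4 = 4×1).
1 divides 18, so solutions exist.
Back-substituting, 5×(4) + 19×(-1) = 1.
So 5×(4) ≡ 1 (mod 19); multiply by 18: n ≡ 72 (mod 19).
Smallest nonnegative: n = 72 mod 19 = 15.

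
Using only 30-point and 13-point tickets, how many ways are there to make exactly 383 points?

Need nonnegative integers with 30j + 13k = 383.
gcd(30, 13) = 1, and 30·(-3) + 13·(7) = 1.
So (j₀, k₀) = (-1149, 2681); general j = -1149 + 13t, k = 2681 - 30t.
j ≥ 0 ⇒ t ≥ 89; k ≥ 0 ⇒ t ≤ 89. That's 1 value of t.

1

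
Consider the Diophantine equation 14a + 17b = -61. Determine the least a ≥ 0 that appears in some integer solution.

9

gcd(17, 14) = 1.
1 divides -61, so solutions exist.
By Bézout, 14·(-6) + 17·(5) = 1.
Scale by -61/1 = -61: (a₀, b₀) = (366, -305).
General solution: a = 366 + 17t, b = -305 - 14t for integer t.
a ≥ 0: smallest is 366 mod 17 = 9 (at t = -21), with b = -11.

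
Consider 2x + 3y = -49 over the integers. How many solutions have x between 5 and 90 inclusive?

28

gcd(3, 2):
  3 = 1×2 + 1
  2 = 2×1
so gcd(3, 2) = 1.
Back-substitute for Bézout coefficients:
  1 = 3 - 1×2
  ... = 2×(-1) + 3×(1)
Scale by -49: particular solution (49, -49); reduce x mod 3: (1, -17).
General solution: x = 1 + 3t, y = -17 - 2t for integer t.
5 ≤ 1 + 3t ≤ 90 gives t ∈ [2, 29], which is 28 values.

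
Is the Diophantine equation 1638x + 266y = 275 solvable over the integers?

gcd(1638, 266) = 14  (1638 = 6·266 + 42, 266 = 6·42 + 14, 42 = 3·14).
14 does not divide 275 (remainder 9), so no integer solutions.

no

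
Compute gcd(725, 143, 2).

1

gcd(725, 143) = 1.
gcd(1, 2) = 1.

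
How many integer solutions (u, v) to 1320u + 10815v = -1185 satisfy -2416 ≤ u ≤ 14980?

24

gcd(10815, 1320) = 15  (10815 = 8*1320 + 255, 1320 = 5*255 + 45, 255 = 5*45 + 30, 45 = 1*30 + 15, 30 = 2*15).
Back-substituting, 1320*(254) + 10815*(-31) = 15.
Scale by -79: particular solution (-20066, 2449); reduce u mod 721: (122, -15).
General solution: u = 122 + 721t, v = -15 - 88t for integer t.
-2416 ≤ 122 + 721t ≤ 14980 gives t ∈ [-3, 20], which is 24 values.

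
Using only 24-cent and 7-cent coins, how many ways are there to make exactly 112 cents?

1

Need nonnegative integers with 24j + 7k = 112.
gcd(24, 7) = 1, and 24·(-2) + 7·(7) = 1.
So (j₀, k₀) = (-224, 784); general j = -224 + 7t, k = 784 - 24t.
j ≥ 0 ⇒ t ≥ 32; k ≥ 0 ⇒ t ≤ 32. That's 1 value of t.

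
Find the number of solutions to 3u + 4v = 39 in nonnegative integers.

4

gcd(4, 3) = 1  (4 = 1·3 + 1, 3 = 3·1).
Back-substituting, 3·(-1) + 4·(1) = 1.
Scale by 39: one solution is (-39, 39). Reduce u mod 4: (1, 9).
General: u = 1 + 4t, v = 9 - 3t.
u ≥ 0 ⇒ t ≥ 0; v ≥ 0 ⇒ t ≤ 3. So t ∈ [0, 3]: 4 solutions.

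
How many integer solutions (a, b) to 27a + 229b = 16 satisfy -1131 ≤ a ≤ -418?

3

gcd(229, 27):
  229 = 8×27 + 13
  27 = 2×13 + 1
  13 = 13×1
so gcd(229, 27) = 1.
Back-substitute for Bézout coefficients:
  1 = 27 - 2×13
  ... = 27×(17) + 229×(-2)
Scale by 16: particular solution (272, -32); reduce a mod 229: (43, -5).
General solution: a = 43 + 229t, b = -5 - 27t for integer t.
-1131 ≤ 43 + 229t ≤ -418 gives t ∈ [-5, -3], which is 3 values.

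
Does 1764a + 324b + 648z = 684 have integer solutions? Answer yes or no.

gcd(1764, 324) = 36  (1764 = 5·324 + 144, 324 = 2·144 + 36, 144 = 4·36).
gcd(36, 648) = 36.
36 divides 684, so integer solutions exist.

yes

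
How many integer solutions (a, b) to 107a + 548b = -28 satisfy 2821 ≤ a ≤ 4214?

gcd(548, 107) = 1  (548 = 5*107 + 13, 107 = 8*13 + 3, 13 = 4*3 + 1, 3 = 3*1).
Back-substituting, 107*(-169) + 548*(33) = 1.
Scale by -28: particular solution (4732, -924); reduce a mod 548: (348, -68).
General solution: a = 348 + 548t, b = -68 - 107t for integer t.
2821 ≤ 348 + 548t ≤ 4214 gives t ∈ [5, 7], which is 3 values.

3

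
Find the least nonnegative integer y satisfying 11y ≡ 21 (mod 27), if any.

gcd(27, 11) = 1.
1 divides 21, so solutions exist.
By Bézout, 11*(5) + 27*(-2) = 1.
So 11*(5) ≡ 1 (mod 27); multiply by 21: y ≡ 105 (mod 27).
Smallest nonnegative: y = 105 mod 27 = 24.

24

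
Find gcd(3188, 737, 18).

gcd(3188, 737) = 1.
gcd(1, 18) = 1.

1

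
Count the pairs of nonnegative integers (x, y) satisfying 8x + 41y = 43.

gcd(41, 8):
  41 = 5·8 + 1
  8 = 8·1
so gcd(41, 8) = 1.
Back-substitute for Bézout coefficients:
  1 = 41 - 5·8
  ... = 8·(-5) + 41·(1)
Scale by 43: one solution is (-215, 43). Reduce x mod 41: (31, -5).
General: x = 31 + 41t, y = -5 - 8t.
x ≥ 0 ⇒ t ≥ 0; y ≥ 0 ⇒ t ≤ -1. So t ∈ [0, -1]: 0 solutions.

0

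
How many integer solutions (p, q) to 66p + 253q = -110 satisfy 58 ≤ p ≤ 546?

21

gcd(253, 66) = 11.
By Bézout, 66×(4) + 253×(-1) = 11.
Particular solution: (6, -2).
General solution: p = 6 + 23t, q = -2 - 6t for integer t.
58 ≤ 6 + 23t ≤ 546 gives t ∈ [3, 23], which is 21 values.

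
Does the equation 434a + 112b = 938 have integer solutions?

gcd(434, 112) = 14.
14 divides 938, so integer solutions exist.

yes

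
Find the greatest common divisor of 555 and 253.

gcd(555, 253):
  555 = 2×253 + 49
  253 = 5×49 + 8
  49 = 6×8 + 1
  8 = 8×1
so gcd(555, 253) = 1.

1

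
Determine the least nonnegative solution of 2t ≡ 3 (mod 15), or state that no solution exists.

gcd(15, 2) = 1  (15 = 7×2 + 1, 2 = 2×1).
1 divides 3, so solutions exist.
Back-substituting, 2×(-7) + 15×(1) = 1.
So 2×(-7) ≡ 1 (mod 15); multiply by 3: t ≡ -21 (mod 15).
Smallest nonnegative: t = -21 mod 15 = 9.

9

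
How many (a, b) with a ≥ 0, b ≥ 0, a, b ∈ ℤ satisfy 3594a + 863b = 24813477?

gcd(3594, 863) = 1  (3594 = 4·863 + 142, 863 = 6·142 + 11, 142 = 12·11 + 10, 11 = 1·10 + 1, 10 = 10·1).
Back-substituting, 3594·(-79) + 863·(329) = 1.
Scale by 24813477: one solution is (-1960264683, 8163633933). Reduce a mod 863: (119, 28257).
General: a = 119 + 863t, b = 28257 - 3594t.
a ≥ 0 ⇒ t ≥ 0; b ≥ 0 ⇒ t ≤ 7. So t ∈ [0, 7]: 8 solutions.

8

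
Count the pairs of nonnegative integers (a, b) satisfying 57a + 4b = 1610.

gcd(57, 4) = 1  (57 = 14×4 + 1, 4 = 4×1).
Back-substituting, 57×(1) + 4×(-14) = 1.
Scale by 1610: one solution is (1610, -22540). Reduce a mod 4: (2, 374).
General: a = 2 + 4t, b = 374 - 57t.
a ≥ 0 ⇒ t ≥ 0; b ≥ 0 ⇒ t ≤ 6. So t ∈ [0, 6]: 7 solutions.

7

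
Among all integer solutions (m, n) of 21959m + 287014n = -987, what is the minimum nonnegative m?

gcd(287014, 21959):
  287014 = 13×21959 + 1547
  21959 = 14×1547 + 301
  1547 = 5×301 + 42
  301 = 7×42 + 7
  42 = 6×7
so gcd(287014, 21959) = 7.
7 divides -987, so solutions exist.
Back-substitute for Bézout coefficients:
  7 = 301 - 7×42
  ... = 21959×(6679) + 287014×(-511)
Scale by -987/7 = -141: (m₀, n₀) = (-941739, 72051).
General solution: m = -941739 + 41002t, n = 72051 - 3137t for integer t.
m ≥ 0: smallest is -941739 mod 41002 = 1307 (at t = 23), with n = -100.

1307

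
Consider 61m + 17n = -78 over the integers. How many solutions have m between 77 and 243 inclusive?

10

gcd(61, 17) = 1  (61 = 3×17 + 10, 17 = 1×10 + 7, 10 = 1×7 + 3, 7 = 2×3 + 1, 3 = 3×1).
Back-substituting, 61×(-5) + 17×(18) = 1.
Scale by -78: particular solution (390, -1404); reduce m mod 17: (16, -62).
General solution: m = 16 + 17t, n = -62 - 61t for integer t.
77 ≤ 16 + 17t ≤ 243 gives t ∈ [4, 13], which is 10 values.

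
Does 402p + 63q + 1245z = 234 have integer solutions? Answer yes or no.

gcd(402, 63) = 3  (402 = 6×63 + 24, 63 = 2×24 + 15, 24 = 1×15 + 9, 15 = 1×9 + 6, 9 = 1×6 + 3, 6 = 2×3).
gcd(3, 1245) = 3.
3 divides 234, so integer solutions exist.

yes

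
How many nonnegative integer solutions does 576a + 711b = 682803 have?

gcd(711, 576):
  711 = 1*576 + 135
  576 = 4*135 + 36
  135 = 3*36 + 27
  36 = 1*27 + 9
  27 = 3*9
so gcd(711, 576) = 9.
Back-substitute for Bézout coefficients:
  9 = 36 - 1*27
  ... = 576*(21) + 711*(-17)
Scale by 75867: one solution is (1593207, -1289739). Reduce a mod 79: (14, 949).
General: a = 14 + 79t, b = 949 - 64t.
a ≥ 0 ⇒ t ≥ 0; b ≥ 0 ⇒ t ≤ 14. So t ∈ [0, 14]: 15 solutions.

15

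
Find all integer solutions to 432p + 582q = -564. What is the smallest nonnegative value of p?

gcd(582, 432) = 6  (582 = 1×432 + 150, 432 = 2×150 + 132, 150 = 1×132 + 18, 132 = 7×18 + 6, 18 = 3×6).
6 divides -564, so solutions exist.
Back-substituting, 432×(31) + 582×(-23) = 6.
Scale by -564/6 = -94: (p₀, q₀) = (-2914, 2162).
General solution: p = -2914 + 97t, q = 2162 - 72t for integer t.
p ≥ 0: smallest is -2914 mod 97 = 93 (at t = 31), with q = -70.

93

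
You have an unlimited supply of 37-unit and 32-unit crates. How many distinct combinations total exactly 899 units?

Need nonnegative integers with 37j + 32k = 899.
gcd(37, 32) = 1, and 37·(13) + 32·(-15) = 1.
So (j₀, k₀) = (11687, -13485); general j = 11687 + 32t, k = -13485 - 37t.
j ≥ 0 ⇒ t ≥ -365; k ≥ 0 ⇒ t ≤ -365. That's 1 value of t.

1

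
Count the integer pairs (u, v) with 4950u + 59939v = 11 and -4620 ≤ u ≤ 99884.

20

gcd(59939, 4950):
  59939 = 12*4950 + 539
  4950 = 9*539 + 99
  539 = 5*99 + 44
  99 = 2*44 + 11
  44 = 4*11
so gcd(59939, 4950) = 11.
Back-substitute for Bézout coefficients:
  11 = 99 - 2*44
  ... = 4950*(1223) + 59939*(-101)
Scale by 1: particular solution (1223, -101); reduce u mod 5449: (1223, -101).
General solution: u = 1223 + 5449t, v = -101 - 450t for integer t.
-4620 ≤ 1223 + 5449t ≤ 99884 gives t ∈ [-1, 18], which is 20 values.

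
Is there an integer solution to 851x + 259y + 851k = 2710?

no

gcd(851, 259) = 37.
gcd(37, 851) = 37.
37 does not divide 2710 (remainder 9), so no integer solutions.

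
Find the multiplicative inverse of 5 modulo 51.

gcd(51, 5) = 1.
By Bézout, 5*(-10) + 51*(1) = 1.
So 5*-10 ≡ 1 (mod 51), and -10 mod 51 = 41.

41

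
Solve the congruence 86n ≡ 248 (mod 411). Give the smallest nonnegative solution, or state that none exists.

gcd(411, 86):
  411 = 4*86 + 67
  86 = 1*67 + 19
  67 = 3*19 + 10
  19 = 1*10 + 9
  10 = 1*9 + 1
  9 = 9*1
so gcd(411, 86) = 1.
1 divides 248, so solutions exist.
Back-substitute for Bézout coefficients:
  1 = 10 - 1*9
  ... = 86*(-43) + 411*(9)
So 86*(-43) ≡ 1 (mod 411); multiply by 248: n ≡ -10664 (mod 411).
Smallest nonnegative: n = -10664 mod 411 = 22.

22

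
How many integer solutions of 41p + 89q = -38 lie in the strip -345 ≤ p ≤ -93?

gcd(89, 41):
  89 = 2*41 + 7
  41 = 5*7 + 6
  7 = 1*6 + 1
  6 = 6*1
so gcd(89, 41) = 1.
Back-substitute for Bézout coefficients:
  1 = 7 - 1*6
  ... = 41*(-13) + 89*(6)
Scale by -38: particular solution (494, -228); reduce p mod 89: (49, -23).
General solution: p = 49 + 89t, q = -23 - 41t for integer t.
-345 ≤ 49 + 89t ≤ -93 gives t ∈ [-4, -2], which is 3 values.

3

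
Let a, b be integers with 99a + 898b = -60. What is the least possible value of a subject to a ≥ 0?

462

gcd(898, 99):
  898 = 9*99 + 7
  99 = 14*7 + 1
  7 = 7*1
so gcd(898, 99) = 1.
1 divides -60, so solutions exist.
Back-substitute for Bézout coefficients:
  1 = 99 - 14*7
  ... = 99*(127) + 898*(-14)
Scale by -60/1 = -60: (a₀, b₀) = (-7620, 840).
General solution: a = -7620 + 898t, b = 840 - 99t for integer t.
a ≥ 0: smallest is -7620 mod 898 = 462 (at t = 9), with b = -51.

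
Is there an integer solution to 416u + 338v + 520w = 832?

gcd(416, 338):
  416 = 1×338 + 78
  338 = 4×78 + 26
  78 = 3×26
so gcd(416, 338) = 26.
gcd(26, 520) = 26.
26 divides 832, so integer solutions exist.

yes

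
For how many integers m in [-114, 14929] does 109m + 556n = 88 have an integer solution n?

gcd(556, 109) = 1.
By Bézout, 109*(-51) + 556*(10) = 1.
Particular solution: (516, -101).
General solution: m = 516 + 556t, n = -101 - 109t for integer t.
-114 ≤ 516 + 556t ≤ 14929 gives t ∈ [-1, 25], which is 27 values.

27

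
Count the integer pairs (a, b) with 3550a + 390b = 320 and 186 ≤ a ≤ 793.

gcd(3550, 390) = 10.
By Bézout, 3550×(10) + 390×(-91) = 10.
Particular solution: (8, -72).
General solution: a = 8 + 39t, b = -72 - 355t for integer t.
186 ≤ 8 + 39t ≤ 793 gives t ∈ [5, 20], which is 16 values.

16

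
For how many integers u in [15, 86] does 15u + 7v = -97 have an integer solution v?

gcd(15, 7) = 1  (15 = 2×7 + 1, 7 = 7×1).
Back-substituting, 15×(1) + 7×(-2) = 1.
Scale by -97: particular solution (-97, 194); reduce u mod 7: (1, -16).
General solution: u = 1 + 7t, v = -16 - 15t for integer t.
15 ≤ 1 + 7t ≤ 86 gives t ∈ [2, 12], which is 11 values.

11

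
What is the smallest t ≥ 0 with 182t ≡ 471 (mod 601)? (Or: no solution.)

gcd(601, 182) = 1.
1 divides 471, so solutions exist.
By Bézout, 182×(142) + 601×(-43) = 1.
So 182×(142) ≡ 1 (mod 601); multiply by 471: t ≡ 66882 (mod 601).
Smallest nonnegative: t = 66882 mod 601 = 171.

171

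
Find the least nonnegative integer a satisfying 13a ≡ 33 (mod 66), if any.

gcd(66, 13):
  66 = 5*13 + 1
  13 = 13*1
so gcd(66, 13) = 1.
1 divides 33, so solutions exist.
Back-substitute for Bézout coefficients:
  1 = 66 - 5*13
  ... = 13*(-5) + 66*(1)
So 13*(-5) ≡ 1 (mod 66); multiply by 33: a ≡ -165 (mod 66).
Smallest nonnegative: a = -165 mod 66 = 33.

33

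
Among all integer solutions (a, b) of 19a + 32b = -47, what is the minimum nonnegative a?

11

gcd(32, 19):
  32 = 1·19 + 13
  19 = 1·13 + 6
  13 = 2·6 + 1
  6 = 6·1
so gcd(32, 19) = 1.
1 divides -47, so solutions exist.
Back-substitute for Bézout coefficients:
  1 = 13 - 2·6
  ... = 19·(-5) + 32·(3)
Scale by -47/1 = -47: (a₀, b₀) = (235, -141).
General solution: a = 235 + 32t, b = -141 - 19t for integer t.
a ≥ 0: smallest is 235 mod 32 = 11 (at t = -7), with b = -8.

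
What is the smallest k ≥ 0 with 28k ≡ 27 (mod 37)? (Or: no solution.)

gcd(37, 28) = 1.
1 divides 27, so solutions exist.
By Bézout, 28*(4) + 37*(-3) = 1.
So 28*(4) ≡ 1 (mod 37); multiply by 27: k ≡ 108 (mod 37).
Smallest nonnegative: k = 108 mod 37 = 34.

34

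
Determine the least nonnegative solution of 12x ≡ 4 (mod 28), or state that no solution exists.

5

gcd(28, 12):
  28 = 2·12 + 4
  12 = 3·4
so gcd(28, 12) = 4.
4 divides 4, so solutions exist.
Back-substitute for Bézout coefficients:
  4 = 28 - 2·12
  ... = 12·(-2) + 28·(1)
So 12·(-2) ≡ 4 (mod 28); multiply by 1: x ≡ -2 (mod 7).
Smallest nonnegative: x = -2 mod 7 = 5.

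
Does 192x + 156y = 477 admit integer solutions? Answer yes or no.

gcd(192, 156):
  192 = 1·156 + 36
  156 = 4·36 + 12
  36 = 3·12
so gcd(192, 156) = 12.
12 does not divide 477 (remainder 9), so no integer solutions.

no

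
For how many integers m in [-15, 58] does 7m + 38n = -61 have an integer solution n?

gcd(38, 7) = 1.
By Bézout, 7×(11) + 38×(-2) = 1.
Particular solution: (13, -4).
General solution: m = 13 + 38t, n = -4 - 7t for integer t.
-15 ≤ 13 + 38t ≤ 58 gives t ∈ [0, 1], which is 2 values.

2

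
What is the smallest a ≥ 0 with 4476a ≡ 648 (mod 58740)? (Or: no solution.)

2113

gcd(58740, 4476) = 12.
12 divides 648, so solutions exist.
By Bézout, 4476*(-958) + 58740*(73) = 12.
So 4476*(-958) ≡ 12 (mod 58740); multiply by 54: a ≡ -51732 (mod 4895).
Smallest nonnegative: a = -51732 mod 4895 = 2113.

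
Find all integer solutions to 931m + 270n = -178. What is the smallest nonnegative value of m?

32

gcd(931, 270) = 1  (931 = 3·270 + 121, 270 = 2·121 + 28, 121 = 4·28 + 9, 28 = 3·9 + 1, 9 = 9·1).
1 divides -178, so solutions exist.
Back-substituting, 931·(-29) + 270·(100) = 1.
Scale by -178/1 = -178: (m₀, n₀) = (5162, -17800).
General solution: m = 5162 + 270t, n = -17800 - 931t for integer t.
m ≥ 0: smallest is 5162 mod 270 = 32 (at t = -19), with n = -111.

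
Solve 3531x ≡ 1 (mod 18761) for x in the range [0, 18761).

gcd(18761, 3531):
  18761 = 5×3531 + 1106
  3531 = 3×1106 + 213
  1106 = 5×213 + 41
  213 = 5×41 + 8
  41 = 5×8 + 1
  8 = 8×1
so gcd(18761, 3531) = 1.
Back-substitute for Bézout coefficients:
  1 = 41 - 5×8
  ... = 3531×(-2290) + 18761×(431)
So 3531×-2290 ≡ 1 (mod 18761), and -2290 mod 18761 = 16471.

16471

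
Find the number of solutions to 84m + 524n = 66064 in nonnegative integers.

6

gcd(524, 84) = 4  (524 = 6×84 + 20, 84 = 4×20 + 4, 20 = 5×4).
Back-substituting, 84×(25) + 524×(-4) = 4.
Scale by 16516: one solution is (412900, -66064). Reduce m mod 131: (119, 107).
General: m = 119 + 131t, n = 107 - 21t.
m ≥ 0 ⇒ t ≥ 0; n ≥ 0 ⇒ t ≤ 5. So t ∈ [0, 5]: 6 solutions.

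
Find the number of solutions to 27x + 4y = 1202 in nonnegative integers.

11

gcd(27, 4) = 1  (27 = 6*4 + 3, 4 = 1*3 + 1, 3 = 3*1).
Back-substituting, 27*(-1) + 4*(7) = 1.
Scale by 1202: one solution is (-1202, 8414). Reduce x mod 4: (2, 287).
General: x = 2 + 4t, y = 287 - 27t.
x ≥ 0 ⇒ t ≥ 0; y ≥ 0 ⇒ t ≤ 10. So t ∈ [0, 10]: 11 solutions.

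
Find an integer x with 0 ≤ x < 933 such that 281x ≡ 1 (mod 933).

gcd(933, 281) = 1.
By Bézout, 281*(425) + 933*(-128) = 1.
So 281*425 ≡ 1 (mod 933), and 425 mod 933 = 425.

425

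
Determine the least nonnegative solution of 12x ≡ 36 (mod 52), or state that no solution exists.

3

gcd(52, 12):
  52 = 4×12 + 4
  12 = 3×4
so gcd(52, 12) = 4.
4 divides 36, so solutions exist.
Back-substitute for Bézout coefficients:
  4 = 52 - 4×12
  ... = 12×(-4) + 52×(1)
So 12×(-4) ≡ 4 (mod 52); multiply by 9: x ≡ -36 (mod 13).
Smallest nonnegative: x = -36 mod 13 = 3.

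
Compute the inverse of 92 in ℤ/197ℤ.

15

gcd(197, 92) = 1  (197 = 2*92 + 13, 92 = 7*13 + 1, 13 = 13*1).
Back-substituting, 92*(15) + 197*(-7) = 1.
So 92*15 ≡ 1 (mod 197), and 15 mod 197 = 15.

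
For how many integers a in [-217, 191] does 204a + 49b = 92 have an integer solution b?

9

gcd(204, 49) = 1.
By Bézout, 204*(-6) + 49*(25) = 1.
Particular solution: (36, -148).
General solution: a = 36 + 49t, b = -148 - 204t for integer t.
-217 ≤ 36 + 49t ≤ 191 gives t ∈ [-5, 3], which is 9 values.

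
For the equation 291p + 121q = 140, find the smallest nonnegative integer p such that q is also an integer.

gcd(291, 121) = 1.
1 divides 140, so solutions exist.
By Bézout, 291·(42) + 121·(-101) = 1.
Scale by 140/1 = 140: (p₀, q₀) = (5880, -14140).
General solution: p = 5880 + 121t, q = -14140 - 291t for integer t.
p ≥ 0: smallest is 5880 mod 121 = 72 (at t = -48), with q = -172.

72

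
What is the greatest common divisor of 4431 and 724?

1

gcd(4431, 724) = 1  (4431 = 6*724 + 87, 724 = 8*87 + 28, 87 = 3*28 + 3, 28 = 9*3 + 1, 3 = 3*1).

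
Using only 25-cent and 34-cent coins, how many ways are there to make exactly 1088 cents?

Need nonnegative integers with 25j + 34k = 1088.
gcd(25, 34) = 1, and 25·(15) + 34·(-11) = 1.
So (j₀, k₀) = (16320, -11968); general j = 16320 + 34t, k = -11968 - 25t.
j ≥ 0 ⇒ t ≥ -480; k ≥ 0 ⇒ t ≤ -479. That's 2 values of t.

2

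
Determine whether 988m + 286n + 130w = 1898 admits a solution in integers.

yes

gcd(988, 286) = 26  (988 = 3·286 + 130, 286 = 2·130 + 26, 130 = 5·26).
gcd(26, 130) = 26.
26 divides 1898, so integer solutions exist.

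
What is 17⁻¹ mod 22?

13

gcd(22, 17) = 1  (22 = 1×17 + 5, 17 = 3×5 + 2, 5 = 2×2 + 1, 2 = 2×1).
Back-substituting, 17×(-9) + 22×(7) = 1.
So 17×-9 ≡ 1 (mod 22), and -9 mod 22 = 13.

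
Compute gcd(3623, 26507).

1

gcd(26507, 3623):
  26507 = 7*3623 + 1146
  3623 = 3*1146 + 185
  1146 = 6*185 + 36
  185 = 5*36 + 5
  36 = 7*5 + 1
  5 = 5*1
so gcd(26507, 3623) = 1.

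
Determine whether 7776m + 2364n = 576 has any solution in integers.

gcd(7776, 2364):
  7776 = 3*2364 + 684
  2364 = 3*684 + 312
  684 = 2*312 + 60
  312 = 5*60 + 12
  60 = 5*12
so gcd(7776, 2364) = 12.
12 divides 576, so integer solutions exist.

yes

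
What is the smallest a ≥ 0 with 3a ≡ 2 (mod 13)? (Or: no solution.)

5

gcd(13, 3):
  13 = 4*3 + 1
  3 = 3*1
so gcd(13, 3) = 1.
1 divides 2, so solutions exist.
Back-substitute for Bézout coefficients:
  1 = 13 - 4*3
  ... = 3*(-4) + 13*(1)
So 3*(-4) ≡ 1 (mod 13); multiply by 2: a ≡ -8 (mod 13).
Smallest nonnegative: a = -8 mod 13 = 5.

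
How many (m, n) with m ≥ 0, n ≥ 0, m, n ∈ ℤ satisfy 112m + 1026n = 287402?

gcd(1026, 112) = 2  (1026 = 9×112 + 18, 112 = 6×18 + 4, 18 = 4×4 + 2, 4 = 2×2).
Back-substituting, 112×(-229) + 1026×(25) = 2.
Scale by 143701: one solution is (-32907529, 3592525). Reduce m mod 513: (395, 237).
General: m = 395 + 513t, n = 237 - 56t.
m ≥ 0 ⇒ t ≥ 0; n ≥ 0 ⇒ t ≤ 4. So t ∈ [0, 4]: 5 solutions.

5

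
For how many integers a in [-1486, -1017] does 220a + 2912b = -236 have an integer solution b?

1

gcd(2912, 220) = 4.
By Bézout, 220×(-225) + 2912×(17) = 4.
Particular solution: (171, -13).
General solution: a = 171 + 728t, b = -13 - 55t for integer t.
-1486 ≤ 171 + 728t ≤ -1017 gives t ∈ [-2, -2], which is 1 value.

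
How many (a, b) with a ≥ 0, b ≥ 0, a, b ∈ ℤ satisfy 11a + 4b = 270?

gcd(11, 4) = 1  (11 = 2·4 + 3, 4 = 1·3 + 1, 3 = 3·1).
Back-substituting, 11·(-1) + 4·(3) = 1.
Scale by 270: one solution is (-270, 810). Reduce a mod 4: (2, 62).
General: a = 2 + 4t, b = 62 - 11t.
a ≥ 0 ⇒ t ≥ 0; b ≥ 0 ⇒ t ≤ 5. So t ∈ [0, 5]: 6 solutions.

6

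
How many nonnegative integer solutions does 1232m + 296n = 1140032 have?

gcd(1232, 296) = 8.
By Bézout, 1232·(-6) + 296·(25) = 8.
One solution: (9, 3814).
General: m = 9 + 37t, n = 3814 - 154t.
m ≥ 0 ⇒ t ≥ 0; n ≥ 0 ⇒ t ≤ 24. So t ∈ [0, 24]: 25 solutions.

25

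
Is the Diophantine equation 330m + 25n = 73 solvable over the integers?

no

gcd(330, 25):
  330 = 13*25 + 5
  25 = 5*5
so gcd(330, 25) = 5.
5 does not divide 73 (remainder 3), so no integer solutions.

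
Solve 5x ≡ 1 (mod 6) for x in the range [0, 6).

gcd(6, 5):
  6 = 1×5 + 1
  5 = 5×1
so gcd(6, 5) = 1.
Back-substitute for Bézout coefficients:
  1 = 6 - 1×5
  ... = 5×(-1) + 6×(1)
So 5×-1 ≡ 1 (mod 6), and -1 mod 6 = 5.

5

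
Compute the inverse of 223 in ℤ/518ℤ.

223

gcd(518, 223) = 1.
By Bézout, 223*(223) + 518*(-96) = 1.
So 223*223 ≡ 1 (mod 518), and 223 mod 518 = 223.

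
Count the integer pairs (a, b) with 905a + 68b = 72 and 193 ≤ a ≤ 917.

gcd(905, 68):
  905 = 13·68 + 21
  68 = 3·21 + 5
  21 = 4·5 + 1
  5 = 5·1
so gcd(905, 68) = 1.
Back-substitute for Bézout coefficients:
  1 = 21 - 4·5
  ... = 905·(13) + 68·(-173)
Scale by 72: particular solution (936, -12456); reduce a mod 68: (52, -691).
General solution: a = 52 + 68t, b = -691 - 905t for integer t.
193 ≤ 52 + 68t ≤ 917 gives t ∈ [3, 12], which is 10 values.

10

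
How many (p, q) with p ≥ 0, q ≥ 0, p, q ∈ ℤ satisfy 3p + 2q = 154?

gcd(3, 2) = 1  (3 = 1×2 + 1, 2 = 2×1).
Back-substituting, 3×(1) + 2×(-1) = 1.
Scale by 154: one solution is (154, -154). Reduce p mod 2: (0, 77).
General: p = 0 + 2t, q = 77 - 3t.
p ≥ 0 ⇒ t ≥ 0; q ≥ 0 ⇒ t ≤ 25. So t ∈ [0, 25]: 26 solutions.

26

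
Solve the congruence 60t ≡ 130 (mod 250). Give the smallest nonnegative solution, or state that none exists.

23

gcd(250, 60) = 10  (250 = 4×60 + 10, 60 = 6×10).
10 divides 130, so solutions exist.
Back-substituting, 60×(-4) + 250×(1) = 10.
So 60×(-4) ≡ 10 (mod 250); multiply by 13: t ≡ -52 (mod 25).
Smallest nonnegative: t = -52 mod 25 = 23.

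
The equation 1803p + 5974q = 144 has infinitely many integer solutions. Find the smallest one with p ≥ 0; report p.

3996

gcd(5974, 1803):
  5974 = 3·1803 + 565
  1803 = 3·565 + 108
  565 = 5·108 + 25
  108 = 4·25 + 8
  25 = 3·8 + 1
  8 = 8·1
so gcd(5974, 1803) = 1.
1 divides 144, so solutions exist.
Back-substitute for Bézout coefficients:
  1 = 25 - 3·8
  ... = 1803·(-719) + 5974·(217)
Scale by 144/1 = 144: (p₀, q₀) = (-103536, 31248).
General solution: p = -103536 + 5974t, q = 31248 - 1803t for integer t.
p ≥ 0: smallest is -103536 mod 5974 = 3996 (at t = 18), with q = -1206.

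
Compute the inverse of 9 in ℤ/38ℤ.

17

gcd(38, 9):
  38 = 4*9 + 2
  9 = 4*2 + 1
  2 = 2*1
so gcd(38, 9) = 1.
Back-substitute for Bézout coefficients:
  1 = 9 - 4*2
  ... = 9*(17) + 38*(-4)
So 9*17 ≡ 1 (mod 38), and 17 mod 38 = 17.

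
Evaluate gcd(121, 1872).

1

gcd(1872, 121) = 1  (1872 = 15*121 + 57, 121 = 2*57 + 7, 57 = 8*7 + 1, 7 = 7*1).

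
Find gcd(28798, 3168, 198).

22

gcd(28798, 3168):
  28798 = 9·3168 + 286
  3168 = 11·286 + 22
  286 = 13·22
so gcd(28798, 3168) = 22.
gcd(22, 198) = 22.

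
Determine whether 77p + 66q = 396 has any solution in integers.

gcd(77, 66) = 11  (77 = 1*66 + 11, 66 = 6*11).
11 divides 396, so integer solutions exist.

yes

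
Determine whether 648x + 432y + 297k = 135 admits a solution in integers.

yes

gcd(648, 432) = 216.
gcd(216, 297) = 27.
27 divides 135, so integer solutions exist.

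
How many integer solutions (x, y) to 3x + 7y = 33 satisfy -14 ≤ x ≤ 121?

19

gcd(7, 3):
  7 = 2·3 + 1
  3 = 3·1
so gcd(7, 3) = 1.
Back-substitute for Bézout coefficients:
  1 = 7 - 2·3
  ... = 3·(-2) + 7·(1)
Scale by 33: particular solution (-66, 33); reduce x mod 7: (4, 3).
General solution: x = 4 + 7t, y = 3 - 3t for integer t.
-14 ≤ 4 + 7t ≤ 121 gives t ∈ [-2, 16], which is 19 values.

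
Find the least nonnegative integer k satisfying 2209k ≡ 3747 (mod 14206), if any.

8497

gcd(14206, 2209):
  14206 = 6*2209 + 952
  2209 = 2*952 + 305
  952 = 3*305 + 37
  305 = 8*37 + 9
  37 = 4*9 + 1
  9 = 9*1
so gcd(14206, 2209) = 1.
1 divides 3747, so solutions exist.
Back-substitute for Bézout coefficients:
  1 = 37 - 4*9
  ... = 2209*(-1537) + 14206*(239)
So 2209*(-1537) ≡ 1 (mod 14206); multiply by 3747: k ≡ -5759139 (mod 14206).
Smallest nonnegative: k = -5759139 mod 14206 = 8497.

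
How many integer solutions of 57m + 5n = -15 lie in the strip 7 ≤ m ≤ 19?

2

gcd(57, 5) = 1.
By Bézout, 57·(-2) + 5·(23) = 1.
Particular solution: (0, -3).
General solution: m = 0 + 5t, n = -3 - 57t for integer t.
7 ≤ 0 + 5t ≤ 19 gives t ∈ [2, 3], which is 2 values.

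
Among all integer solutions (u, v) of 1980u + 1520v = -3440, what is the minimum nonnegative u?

gcd(1980, 1520) = 20.
20 divides -3440, so solutions exist.
By Bézout, 1980·(-33) + 1520·(43) = 20.
Scale by -3440/20 = -172: (u₀, v₀) = (5676, -7396).
General solution: u = 5676 + 76t, v = -7396 - 99t for integer t.
u ≥ 0: smallest is 5676 mod 76 = 52 (at t = -74), with v = -70.

52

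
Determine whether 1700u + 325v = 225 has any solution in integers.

yes

gcd(1700, 325):
  1700 = 5×325 + 75
  325 = 4×75 + 25
  75 = 3×25
so gcd(1700, 325) = 25.
25 divides 225, so integer solutions exist.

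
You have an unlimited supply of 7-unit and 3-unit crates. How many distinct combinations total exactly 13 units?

1

Need nonnegative integers with 7j + 3k = 13.
gcd(7, 3) = 1, and 7·(1) + 3·(-2) = 1.
So (j₀, k₀) = (13, -26); general j = 13 + 3t, k = -26 - 7t.
j ≥ 0 ⇒ t ≥ -4; k ≥ 0 ⇒ t ≤ -4. That's 1 value of t.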